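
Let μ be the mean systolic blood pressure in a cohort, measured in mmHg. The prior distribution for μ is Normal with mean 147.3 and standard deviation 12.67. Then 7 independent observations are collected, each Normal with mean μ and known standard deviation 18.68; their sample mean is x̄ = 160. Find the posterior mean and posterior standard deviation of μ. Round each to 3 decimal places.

Prior precision 1/τ₀² = 1/12.67² = 0.00622941; data precision n/σ² = 7/18.68² = 0.0200606.
Posterior precision = 0.00622941 + 0.0200606 = 0.0262900, giving posterior SD = 1/√0.0262900 = 6.167.
Posterior mean = (0.00622941·147.3 + 0.0200606·160) / 0.0262900 = 156.991.

Posterior mean ≈ 156.991; posterior SD ≈ 6.167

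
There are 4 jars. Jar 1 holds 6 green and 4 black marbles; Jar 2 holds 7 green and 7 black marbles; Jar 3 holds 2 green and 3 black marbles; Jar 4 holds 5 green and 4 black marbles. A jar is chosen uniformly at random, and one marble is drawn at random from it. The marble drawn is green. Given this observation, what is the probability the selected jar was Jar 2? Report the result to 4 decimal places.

Posterior probability ≈ 0.2432

Tabulate prior·likelihood by source: [1] prior 0.25, lik 0.6, product 0.1500; [2] prior 0.25, lik 0.5, product 0.1250; [3] prior 0.25, lik 0.4, product 0.1000; [4] prior 0.25, lik 0.5556, product 0.1389.
Normalizing constant = 0.51389; the posterior for Jar 2 is its product over the sum, 0.1250/0.51389 = 0.2432.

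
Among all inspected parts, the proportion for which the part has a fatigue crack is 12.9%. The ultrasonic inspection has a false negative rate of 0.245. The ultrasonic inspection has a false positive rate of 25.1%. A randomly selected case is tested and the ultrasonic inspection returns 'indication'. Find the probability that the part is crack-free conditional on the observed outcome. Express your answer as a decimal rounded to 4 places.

P(¬H | E) ≈ 0.6918

Let H be the event that the part has a fatigue crack. P(H) = 0.129, so P(¬H) = 0.871. With E the 'indication' result, P(E|H) = 0.755 and P(E|¬H) = 0.251.
P(E) = 0.755·0.129 + 0.251·0.871 = 0.097395 + 0.21862 = 0.31602.
By Bayes' theorem, P(H|E) = 0.097395 / 0.31602 = 0.3082. Hence P(¬H|E) = 1 − 0.3082 = 0.6918.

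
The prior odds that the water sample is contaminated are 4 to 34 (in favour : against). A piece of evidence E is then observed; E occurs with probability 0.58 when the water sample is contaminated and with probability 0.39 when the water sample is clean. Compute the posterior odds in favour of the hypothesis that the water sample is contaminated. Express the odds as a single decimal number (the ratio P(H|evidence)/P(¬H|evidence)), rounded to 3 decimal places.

Posterior odds ≈ 0.175

Prior odds = 4/34 = 0.11765. In log-odds, ln(0.11765) = -2.1401.
Add log likelihood ratio: ln(1.4872) = 0.39688.
Posterior log-odds = -1.7432, so posterior odds = exp(-1.7432) = 0.17496.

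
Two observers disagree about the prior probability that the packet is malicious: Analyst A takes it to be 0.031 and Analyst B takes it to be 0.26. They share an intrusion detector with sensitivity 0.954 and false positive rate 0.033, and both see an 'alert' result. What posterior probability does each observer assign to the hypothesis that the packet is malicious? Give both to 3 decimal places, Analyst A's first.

Analyst A: 0.480; Analyst B: 0.910

The likelihood ratio for an 'alert' result is 0.954/0.033 = 28.909.
Analyst A: prior odds 0.031/0.969 = 0.031992; posterior odds 0.92485; posterior probability 0.480.
Analyst B: prior odds 0.26/0.74 = 0.35135; posterior odds 10.157; posterior probability 0.910.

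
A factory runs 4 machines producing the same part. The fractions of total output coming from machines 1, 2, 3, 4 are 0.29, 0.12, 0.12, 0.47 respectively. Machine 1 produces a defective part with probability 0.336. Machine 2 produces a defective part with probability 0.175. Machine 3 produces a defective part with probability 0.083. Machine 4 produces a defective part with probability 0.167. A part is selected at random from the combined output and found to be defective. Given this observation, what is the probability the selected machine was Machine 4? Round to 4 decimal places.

Posterior probability ≈ 0.3794

P(defective|M1) = 0.336; P(defective|M2) = 0.175; P(defective|M3) = 0.083; P(defective|M4) = 0.167.
Prior × likelihood for each source: 0.29·0.336=0.09744, 0.12·0.175=0.02100, 0.12·0.083=0.009960, 0.47·0.167=0.07849. Summing gives P(defective) = 0.20689.
P(Machine 4 | defective) = 0.07849 / 0.20689 = 0.3794.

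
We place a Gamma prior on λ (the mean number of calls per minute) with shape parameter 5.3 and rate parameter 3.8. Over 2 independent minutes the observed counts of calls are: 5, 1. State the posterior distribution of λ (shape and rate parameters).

Posterior: Gamma(shape=11.3, rate=5.8)

The Poisson likelihood adds the total count to the shape and the number of exposure periods to the rate. Here ∑xᵢ = 6 and n = 2, so shape 5.3→11.3 and rate 3.8→5.8.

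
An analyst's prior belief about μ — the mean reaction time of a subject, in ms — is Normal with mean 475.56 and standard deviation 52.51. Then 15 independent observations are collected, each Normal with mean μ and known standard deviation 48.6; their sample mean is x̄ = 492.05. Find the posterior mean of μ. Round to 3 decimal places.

Prior precision 1/τ₀² = 1/52.51² = 0.00036267; data precision n/σ² = 15/48.6² = 0.00635066.
Posterior precision = 0.00036267 + 0.00635066 = 0.00671333.
Posterior mean = (0.00036267·475.56 + 0.00635066·492.05) / 0.00671333 = 491.159.

Posterior mean ≈ 491.159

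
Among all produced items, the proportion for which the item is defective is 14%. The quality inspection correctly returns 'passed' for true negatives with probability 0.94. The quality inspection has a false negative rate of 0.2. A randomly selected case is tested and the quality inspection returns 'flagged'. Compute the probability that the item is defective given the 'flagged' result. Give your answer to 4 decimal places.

P(H | E) ≈ 0.6846

Let H be the event that the item is defective. P(H) = 0.14, so P(¬H) = 0.86. With E the 'flagged' result, P(E|H) = 0.8 and P(E|¬H) = 0.06.
P(E) = 0.8·0.14 + 0.06·0.86 = 0.11200 + 0.051600 = 0.16360.
By Bayes' theorem, P(H|E) = 0.11200 / 0.16360 = 0.6846.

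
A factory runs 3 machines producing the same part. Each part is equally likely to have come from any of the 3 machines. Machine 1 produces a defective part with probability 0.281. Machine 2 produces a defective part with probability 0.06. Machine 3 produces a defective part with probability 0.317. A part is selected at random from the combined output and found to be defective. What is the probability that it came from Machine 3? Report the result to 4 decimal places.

P(defective|M1) = 0.281; P(defective|M2) = 0.06; P(defective|M3) = 0.317.
Prior × likelihood for each source: 0.333333·0.281=0.09367, 0.333333·0.06=0.02000, 0.333333·0.317=0.1057. Summing gives P(defective) = 0.21933.
P(Machine 3 | defective) = 0.1057 / 0.21933 = 0.4818.

Posterior probability ≈ 0.4818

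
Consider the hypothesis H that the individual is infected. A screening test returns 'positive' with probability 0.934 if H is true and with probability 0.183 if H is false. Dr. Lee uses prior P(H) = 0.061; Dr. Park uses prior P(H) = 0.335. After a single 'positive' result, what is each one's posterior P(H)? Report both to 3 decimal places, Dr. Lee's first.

P('+'|H) = 0.934, P('+'|¬H) = 0.183.
Dr. Lee: numerator 0.934·0.061 = 0.056974; evidence = 0.056974+0.183·0.939 = 0.22881; posterior = 0.249.
Dr. Park: numerator 0.934·0.335 = 0.31289; evidence = 0.31289+0.183·0.665 = 0.43459; posterior = 0.720.

Dr. Lee: 0.249; Dr. Park: 0.720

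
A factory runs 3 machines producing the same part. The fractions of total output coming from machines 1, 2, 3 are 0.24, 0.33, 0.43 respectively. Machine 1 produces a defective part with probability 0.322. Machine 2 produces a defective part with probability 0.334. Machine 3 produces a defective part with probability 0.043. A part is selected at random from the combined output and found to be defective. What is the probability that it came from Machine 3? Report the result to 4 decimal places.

P(defective|M1) = 0.322; P(defective|M2) = 0.334; P(defective|M3) = 0.043.
Prior × likelihood for each source: 0.24·0.322=0.07728, 0.33·0.334=0.1102, 0.43·0.043=0.01849. Summing gives P(defective) = 0.20599.
P(Machine 3 | defective) = 0.01849 / 0.20599 = 0.0898.

Posterior probability ≈ 0.0898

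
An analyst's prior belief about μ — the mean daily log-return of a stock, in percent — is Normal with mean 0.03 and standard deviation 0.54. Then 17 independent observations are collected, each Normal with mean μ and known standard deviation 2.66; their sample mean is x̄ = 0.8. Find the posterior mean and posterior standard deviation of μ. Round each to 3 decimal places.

Posterior mean ≈ 0.347; posterior SD ≈ 0.414

With known σ, the Normal prior is conjugate. Weight on the data is w = (n/σ²)/(n/σ² + 1/τ₀²) = 2.40262/(2.40262+3.42936) = 0.41197.
Posterior mean = w·x̄ + (1−w)·μ₀ = 0.41197·0.8 + 0.58803·0.03 = 0.347. Posterior variance = 1/(2.40262+3.42936) = 0.171468, so SD = 0.414.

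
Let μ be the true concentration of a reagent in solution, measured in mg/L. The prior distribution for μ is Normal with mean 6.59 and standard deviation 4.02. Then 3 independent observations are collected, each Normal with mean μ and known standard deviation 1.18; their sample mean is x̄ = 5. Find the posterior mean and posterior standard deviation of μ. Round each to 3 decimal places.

Posterior mean ≈ 5.044; posterior SD ≈ 0.672

With known σ, the Normal prior is conjugate. Weight on the data is w = (n/σ²)/(n/σ² + 1/τ₀²) = 2.15455/(2.15455+0.0618797) = 0.97208.
Posterior mean = w·x̄ + (1−w)·μ₀ = 0.97208·5 + 0.027919·6.59 = 5.044. Posterior variance = 1/(2.15455+0.0618797) = 0.451175, so SD = 0.672.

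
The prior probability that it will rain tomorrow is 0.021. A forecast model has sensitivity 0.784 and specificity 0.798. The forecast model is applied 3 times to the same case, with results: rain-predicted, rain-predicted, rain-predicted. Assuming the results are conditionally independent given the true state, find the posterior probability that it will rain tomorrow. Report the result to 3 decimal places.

Posterior P(H) ≈ 0.556

Let H be the event that it will rain tomorrow; start with P(H) = 0.021. P('rain-predicted'|H) = 0.784, P('rain-predicted'|¬H) = 0.202.
Update on result 1 ('rain-predicted'): P(H) ← 0.784·0.0210 / (0.784·0.0210 + 0.202·0.9790) = 0.016464/0.21422 = 0.0769.
Update on result 2 ('rain-predicted'): P(H) ← 0.784·0.0769 / (0.784·0.0769 + 0.202·0.9231) = 0.060254/0.24673 = 0.2442.
Update on result 3 ('rain-predicted'): P(H) ← 0.784·0.2442 / (0.784·0.2442 + 0.202·0.7558) = 0.19146/0.34413 = 0.5564.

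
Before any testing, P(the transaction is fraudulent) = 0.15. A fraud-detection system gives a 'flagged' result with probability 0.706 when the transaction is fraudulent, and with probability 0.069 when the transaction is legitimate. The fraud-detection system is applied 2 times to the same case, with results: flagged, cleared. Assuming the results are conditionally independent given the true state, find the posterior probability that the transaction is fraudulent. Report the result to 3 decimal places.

With H the event that the transaction is fraudulent, the joint likelihood of the observed sequence is P(data|H) = 0.706·0.294 = 0.20756 and P(data|¬H) = 0.069·0.931 = 0.064239.
Bayes: P(H|data) = 0.15·0.20756 / (0.15·0.20756 + 0.85·0.064239) = 0.031135/0.085738 = 0.3631.

Posterior P(H) ≈ 0.363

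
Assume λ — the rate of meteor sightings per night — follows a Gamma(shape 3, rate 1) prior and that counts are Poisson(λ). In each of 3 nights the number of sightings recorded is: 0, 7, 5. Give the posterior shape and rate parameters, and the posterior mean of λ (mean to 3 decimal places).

Posterior: Gamma(shape=15, rate=4); mean ≈ 3.750

The Poisson likelihood adds the total count to the shape and the number of exposure periods to the rate. Here ∑xᵢ = 12 and n = 3, so shape 3→15 and rate 1→4.
Posterior mean = shape/rate = 15/4 = 3.750.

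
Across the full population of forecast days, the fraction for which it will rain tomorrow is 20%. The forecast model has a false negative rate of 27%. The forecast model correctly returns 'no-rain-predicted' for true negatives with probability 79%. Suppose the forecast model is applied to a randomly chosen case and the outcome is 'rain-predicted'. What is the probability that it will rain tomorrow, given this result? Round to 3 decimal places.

P(H | E) ≈ 0.465

Let H be the event that it will rain tomorrow. P(H) = 0.2, so P(¬H) = 0.8. With E the 'rain-predicted' result, P(E|H) = 0.73 and P(E|¬H) = 0.21.
P(E) = 0.73·0.2 + 0.21·0.8 = 0.14600 + 0.16800 = 0.31400.
By Bayes' theorem, P(H|E) = 0.14600 / 0.31400 = 0.465.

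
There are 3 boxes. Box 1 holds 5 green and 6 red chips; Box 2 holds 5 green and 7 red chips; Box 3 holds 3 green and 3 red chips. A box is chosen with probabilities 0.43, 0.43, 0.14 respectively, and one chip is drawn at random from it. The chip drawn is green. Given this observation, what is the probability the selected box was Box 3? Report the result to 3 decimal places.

Posterior probability ≈ 0.157

P(green|Box 1) = 0.4545; P(green|Box 2) = 0.4167; P(green|Box 3) = 0.5.
Prior × likelihood for each source: 0.43·0.4545=0.1955, 0.43·0.4167=0.1792, 0.14·0.5=0.07000. Summing gives P(green) = 0.44462.
P(Box 3 | green) = 0.07000 / 0.44462 = 0.157.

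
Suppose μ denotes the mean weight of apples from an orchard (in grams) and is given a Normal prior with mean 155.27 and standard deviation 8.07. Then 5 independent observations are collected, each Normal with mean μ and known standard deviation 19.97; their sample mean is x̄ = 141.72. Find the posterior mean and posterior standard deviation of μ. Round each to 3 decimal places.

With known σ, the Normal prior is conjugate. Weight on the data is w = (n/σ²)/(n/σ² + 1/τ₀²) = 0.0125376/(0.0125376+0.0153551) = 0.44949.
Posterior mean = w·x̄ + (1−w)·μ₀ = 0.44949·141.72 + 0.55051·155.27 = 149.179. Posterior variance = 1/(0.0125376+0.0153551) = 35.8517, so SD = 5.988.

Posterior mean ≈ 149.179; posterior SD ≈ 5.988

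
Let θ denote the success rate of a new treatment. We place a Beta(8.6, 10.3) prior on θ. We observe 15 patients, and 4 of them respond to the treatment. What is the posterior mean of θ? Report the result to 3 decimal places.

The binomial likelihood is conjugate to the Beta prior: with 4 successes and 11 failures, the posterior is Beta(8.6+4, 10.3+11) = Beta(12.6, 21.3).
Posterior mean = α/(α+β) = 12.6/33.9 = 0.372.

Posterior mean ≈ 0.372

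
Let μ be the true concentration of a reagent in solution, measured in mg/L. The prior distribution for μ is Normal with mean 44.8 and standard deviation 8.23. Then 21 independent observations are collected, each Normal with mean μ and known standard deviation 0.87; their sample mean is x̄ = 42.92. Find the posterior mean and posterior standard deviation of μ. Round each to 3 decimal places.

Posterior mean ≈ 42.921; posterior SD ≈ 0.190

Prior precision 1/τ₀² = 1/8.23² = 0.0147639; data precision n/σ² = 21/0.87² = 27.7447.
Posterior precision = 0.0147639 + 27.7447 = 27.7595, giving posterior SD = 1/√27.7595 = 0.190.
Posterior mean = (0.0147639·44.8 + 27.7447·42.92) / 27.7595 = 42.921.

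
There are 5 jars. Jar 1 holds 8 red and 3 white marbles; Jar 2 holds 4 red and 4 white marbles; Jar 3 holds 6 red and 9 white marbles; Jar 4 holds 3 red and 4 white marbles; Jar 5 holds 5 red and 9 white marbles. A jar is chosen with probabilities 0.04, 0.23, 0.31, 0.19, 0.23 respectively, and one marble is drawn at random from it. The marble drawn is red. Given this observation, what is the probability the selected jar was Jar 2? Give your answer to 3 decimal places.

Posterior probability ≈ 0.266

Tabulate prior·likelihood by source: [1] prior 0.04, lik 0.7273, product 0.02909; [2] prior 0.23, lik 0.5, product 0.1150; [3] prior 0.31, lik 0.4, product 0.1240; [4] prior 0.19, lik 0.4286, product 0.08143; [5] prior 0.23, lik 0.3571, product 0.08214.
Normalizing constant = 0.43166; the posterior for Jar 2 is its product over the sum, 0.1150/0.43166 = 0.266.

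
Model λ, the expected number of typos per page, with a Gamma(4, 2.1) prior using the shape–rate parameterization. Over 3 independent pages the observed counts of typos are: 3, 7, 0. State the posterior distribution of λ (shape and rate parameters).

Posterior: Gamma(shape=14, rate=5.1)

Total count ∑xᵢ = 10 over n = 3 pages.
Gamma is conjugate to the Poisson likelihood: posterior is Gamma(shape = 4+10 = 14, rate = 2.1+3 = 5.1).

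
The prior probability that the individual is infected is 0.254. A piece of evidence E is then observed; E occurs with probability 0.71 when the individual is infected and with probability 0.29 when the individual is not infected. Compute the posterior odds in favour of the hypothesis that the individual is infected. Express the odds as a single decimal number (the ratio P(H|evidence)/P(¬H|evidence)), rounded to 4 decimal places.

Posterior odds ≈ 0.8336

Prior odds = 0.254/(1−0.254) = 0.34048.
Likelihood ratio for E = 0.71/0.29 = 2.4483.
Posterior odds = prior odds × LR = 0.83360.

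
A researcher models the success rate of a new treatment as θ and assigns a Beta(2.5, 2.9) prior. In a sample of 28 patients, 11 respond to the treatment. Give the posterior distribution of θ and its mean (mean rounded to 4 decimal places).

Posterior: Beta(13.5, 19.9); mean ≈ 0.4042

The binomial likelihood is conjugate to the Beta prior: with 11 successes and 17 failures, the posterior is Beta(2.5+11, 2.9+17) = Beta(13.5, 19.9).
Posterior mean = α/(α+β) = 13.5/33.4 = 0.4042.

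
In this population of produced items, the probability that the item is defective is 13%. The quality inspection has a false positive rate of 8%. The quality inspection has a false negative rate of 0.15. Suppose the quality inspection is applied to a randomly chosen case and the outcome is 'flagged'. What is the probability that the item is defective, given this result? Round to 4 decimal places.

Let H be the event that the item is defective. P(H) = 0.13, so P(¬H) = 0.87. With E the 'flagged' result, P(E|H) = 0.85 and P(E|¬H) = 0.08.
P(E) = 0.85·0.13 + 0.08·0.87 = 0.11050 + 0.069600 = 0.18010.
By Bayes' theorem, P(H|E) = 0.11050 / 0.18010 = 0.6135.

P(H | E) ≈ 0.6135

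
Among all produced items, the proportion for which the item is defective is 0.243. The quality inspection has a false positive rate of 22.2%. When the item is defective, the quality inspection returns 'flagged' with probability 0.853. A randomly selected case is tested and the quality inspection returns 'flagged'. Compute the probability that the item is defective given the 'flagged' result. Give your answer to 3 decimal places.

P(H | E) ≈ 0.552

Let H be the event that the item is defective. P(H) = 0.243, so P(¬H) = 0.757. With E the 'flagged' result, P(E|H) = 0.853 and P(E|¬H) = 0.222.
P(E) = 0.853·0.243 + 0.222·0.757 = 0.20728 + 0.16805 = 0.37533.
By Bayes' theorem, P(H|E) = 0.20728 / 0.37533 = 0.552.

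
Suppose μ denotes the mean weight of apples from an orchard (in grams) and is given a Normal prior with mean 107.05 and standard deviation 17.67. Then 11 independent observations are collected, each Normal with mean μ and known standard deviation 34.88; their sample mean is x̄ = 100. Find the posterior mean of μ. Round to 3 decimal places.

Posterior mean ≈ 101.844

With known σ, the Normal prior is conjugate. Weight on the data is w = (n/σ²)/(n/σ² + 1/τ₀²) = 0.00904148/(0.00904148+0.00320278) = 0.73843.
Posterior mean = w·x̄ + (1−w)·μ₀ = 0.73843·100 + 0.26157·107.05 = 101.844.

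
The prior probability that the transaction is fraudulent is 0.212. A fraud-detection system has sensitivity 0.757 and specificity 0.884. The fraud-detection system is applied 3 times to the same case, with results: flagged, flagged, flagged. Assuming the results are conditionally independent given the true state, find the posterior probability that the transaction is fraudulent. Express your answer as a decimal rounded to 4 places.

Posterior P(H) ≈ 0.9868

With H the event that the transaction is fraudulent, the joint likelihood of the observed sequence is P(data|H) = 0.757·0.757·0.757 = 0.43380 and P(data|¬H) = 0.116·0.116·0.116 = 0.0015609.
Bayes: P(H|data) = 0.212·0.43380 / (0.212·0.43380 + 0.788·0.0015609) = 0.091965/0.093195 = 0.9868.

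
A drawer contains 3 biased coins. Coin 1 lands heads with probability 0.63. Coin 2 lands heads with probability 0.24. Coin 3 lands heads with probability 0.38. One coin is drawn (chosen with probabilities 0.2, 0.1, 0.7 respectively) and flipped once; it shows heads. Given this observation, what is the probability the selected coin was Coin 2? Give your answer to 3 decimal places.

Tabulate prior·likelihood by source: [1] prior 0.2, lik 0.63, product 0.1260; [2] prior 0.1, lik 0.24, product 0.02400; [3] prior 0.7, lik 0.38, product 0.2660.
Normalizing constant = 0.41600; the posterior for Coin 2 is its product over the sum, 0.02400/0.41600 = 0.058.

Posterior probability ≈ 0.058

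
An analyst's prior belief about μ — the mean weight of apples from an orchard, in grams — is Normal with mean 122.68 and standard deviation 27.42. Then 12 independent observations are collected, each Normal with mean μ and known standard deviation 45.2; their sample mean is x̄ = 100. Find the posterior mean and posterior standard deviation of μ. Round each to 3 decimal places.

Posterior mean ≈ 104.188; posterior SD ≈ 11.782

Prior precision 1/τ₀² = 1/27.42² = 0.00133004; data precision n/σ² = 12/45.2² = 0.00587360.
Posterior precision = 0.00133004 + 0.00587360 = 0.00720364, giving posterior SD = 1/√0.00720364 = 11.782.
Posterior mean = (0.00133004·122.68 + 0.00587360·100) / 0.00720364 = 104.188.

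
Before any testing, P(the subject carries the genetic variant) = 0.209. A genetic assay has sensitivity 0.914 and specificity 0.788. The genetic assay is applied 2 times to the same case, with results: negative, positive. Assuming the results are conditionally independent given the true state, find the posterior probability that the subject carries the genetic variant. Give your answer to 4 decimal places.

Let H be the event that the subject carries the genetic variant; start with P(H) = 0.209. P('positive'|H) = 0.914, P('positive'|¬H) = 0.212.
Update on result 1 ('negative'): P(H) ← 0.086·0.2090 / (0.086·0.2090 + 0.788·0.7910) = 0.017974/0.64128 = 0.0280.
Update on result 2 ('positive'): P(H) ← 0.914·0.0280 / (0.914·0.0280 + 0.212·0.9720) = 0.025618/0.23168 = 0.1106.

Posterior P(H) ≈ 0.1106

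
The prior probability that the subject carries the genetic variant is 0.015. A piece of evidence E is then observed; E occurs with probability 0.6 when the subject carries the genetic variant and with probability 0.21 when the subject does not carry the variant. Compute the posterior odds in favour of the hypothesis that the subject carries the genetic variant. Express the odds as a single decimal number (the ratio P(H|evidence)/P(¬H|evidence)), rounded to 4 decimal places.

Prior odds = 0.015/(1−0.015) = 0.015228.
Likelihood ratio for E = 0.6/0.21 = 2.8571.
Posterior odds = prior odds × LR = 0.043510.

Posterior odds ≈ 0.0435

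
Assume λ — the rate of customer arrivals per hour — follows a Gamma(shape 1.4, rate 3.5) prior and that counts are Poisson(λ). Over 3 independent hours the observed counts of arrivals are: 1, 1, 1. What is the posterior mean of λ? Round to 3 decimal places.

Posterior mean ≈ 0.677

Total count ∑xᵢ = 3 over n = 3 hours.
Gamma is conjugate to the Poisson likelihood: posterior is Gamma(shape = 1.4+3 = 4.4, rate = 3.5+3 = 6.5).
Posterior mean = shape/rate = 4.4/6.5 = 0.677.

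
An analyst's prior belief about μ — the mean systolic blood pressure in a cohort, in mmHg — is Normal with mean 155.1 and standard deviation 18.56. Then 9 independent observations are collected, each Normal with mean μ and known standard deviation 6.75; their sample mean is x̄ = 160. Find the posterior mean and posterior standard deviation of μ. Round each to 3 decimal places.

Prior precision 1/τ₀² = 1/18.56² = 0.00290298; data precision n/σ² = 9/6.75² = 0.197531.
Posterior precision = 0.00290298 + 0.197531 = 0.200434, giving posterior SD = 1/√0.200434 = 2.234.
Posterior mean = (0.00290298·155.1 + 0.197531·160) / 0.200434 = 159.929.

Posterior mean ≈ 159.929; posterior SD ≈ 2.234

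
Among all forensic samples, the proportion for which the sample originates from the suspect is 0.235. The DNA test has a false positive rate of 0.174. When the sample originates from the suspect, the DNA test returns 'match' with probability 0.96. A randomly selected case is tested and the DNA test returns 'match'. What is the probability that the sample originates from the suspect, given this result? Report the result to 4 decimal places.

P(H | E) ≈ 0.6289

Let H be the event that the sample originates from the suspect. P(H) = 0.235, so P(¬H) = 0.765. With E the 'match' result, P(E|H) = 0.96 and P(E|¬H) = 0.174.
P(E) = 0.96·0.235 + 0.174·0.765 = 0.22560 + 0.13311 = 0.35871.
By Bayes' theorem, P(H|E) = 0.22560 / 0.35871 = 0.6289.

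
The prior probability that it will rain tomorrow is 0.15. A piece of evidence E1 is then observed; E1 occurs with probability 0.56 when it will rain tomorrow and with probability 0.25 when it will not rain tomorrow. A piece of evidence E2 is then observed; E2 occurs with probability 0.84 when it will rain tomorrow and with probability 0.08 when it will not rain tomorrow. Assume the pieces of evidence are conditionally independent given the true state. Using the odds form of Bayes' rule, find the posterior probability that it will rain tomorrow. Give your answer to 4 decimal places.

Posterior probability ≈ 0.8058

Prior odds = 0.15/(1−0.15) = 0.17647.
Likelihood ratio for E1 = 0.56/0.25 = 2.2400.
Likelihood ratio for E2 = 0.84/0.08 = 10.500.
Posterior odds = prior odds × LR₁ × LR₂ = 4.1506.
Posterior probability = odds/(1+odds) = 4.1506/5.1506 = 0.8058.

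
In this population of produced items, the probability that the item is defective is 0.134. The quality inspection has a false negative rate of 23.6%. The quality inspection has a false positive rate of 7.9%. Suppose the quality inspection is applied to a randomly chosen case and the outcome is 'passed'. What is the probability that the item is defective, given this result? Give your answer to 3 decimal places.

P(H | E) ≈ 0.038

Let H be the event that the item is defective. P(H) = 0.134, so P(¬H) = 0.866. With E the 'passed' result, P(E|H) = 0.236 and P(E|¬H) = 0.921.
P(E) = 0.236·0.134 + 0.921·0.866 = 0.031624 + 0.79759 = 0.82921.
By Bayes' theorem, P(H|E) = 0.031624 / 0.82921 = 0.038.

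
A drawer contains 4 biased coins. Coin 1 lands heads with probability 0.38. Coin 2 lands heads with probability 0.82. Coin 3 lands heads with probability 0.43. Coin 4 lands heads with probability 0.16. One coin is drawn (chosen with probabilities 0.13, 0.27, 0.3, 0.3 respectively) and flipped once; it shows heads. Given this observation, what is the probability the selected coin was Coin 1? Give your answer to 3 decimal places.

Tabulate prior·likelihood by source: [1] prior 0.13, lik 0.38, product 0.04940; [2] prior 0.27, lik 0.82, product 0.2214; [3] prior 0.3, lik 0.43, product 0.1290; [4] prior 0.3, lik 0.16, product 0.04800.
Normalizing constant = 0.44780; the posterior for Coin 1 is its product over the sum, 0.04940/0.44780 = 0.110.

Posterior probability ≈ 0.110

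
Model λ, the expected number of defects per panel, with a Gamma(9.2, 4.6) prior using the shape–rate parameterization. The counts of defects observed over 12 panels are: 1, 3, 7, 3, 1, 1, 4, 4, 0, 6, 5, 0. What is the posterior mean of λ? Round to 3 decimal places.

Posterior mean ≈ 2.663

Total count ∑xᵢ = 35 over n = 12 panels.
Gamma is conjugate to the Poisson likelihood: posterior is Gamma(shape = 9.2+35 = 44.2, rate = 4.6+12 = 16.6).
Posterior mean = shape/rate = 44.2/16.6 = 2.663.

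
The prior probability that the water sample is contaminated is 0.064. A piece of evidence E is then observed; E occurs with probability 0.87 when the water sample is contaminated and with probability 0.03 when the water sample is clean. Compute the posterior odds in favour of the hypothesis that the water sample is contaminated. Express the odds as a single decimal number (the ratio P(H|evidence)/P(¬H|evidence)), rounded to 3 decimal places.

Prior odds = 0.064/(1−0.064) = 0.068376.
Likelihood ratio for E = 0.87/0.03 = 29.000.
Posterior odds = prior odds × LR = 1.9829.

Posterior odds ≈ 1.983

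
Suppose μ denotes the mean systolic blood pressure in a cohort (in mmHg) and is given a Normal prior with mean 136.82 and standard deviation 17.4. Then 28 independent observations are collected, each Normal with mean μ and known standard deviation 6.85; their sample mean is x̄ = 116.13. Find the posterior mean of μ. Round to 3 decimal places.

Posterior mean ≈ 116.244

With known σ, the Normal prior is conjugate. Weight on the data is w = (n/σ²)/(n/σ² + 1/τ₀²) = 0.596729/(0.596729+0.00330295) = 0.99450.
Posterior mean = w·x̄ + (1−w)·μ₀ = 0.99450·116.13 + 0.0055046·136.82 = 116.244.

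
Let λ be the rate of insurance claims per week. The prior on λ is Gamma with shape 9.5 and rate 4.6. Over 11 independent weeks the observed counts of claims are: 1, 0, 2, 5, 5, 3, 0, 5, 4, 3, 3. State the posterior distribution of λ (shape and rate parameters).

Posterior: Gamma(shape=40.5, rate=15.6)

Total count ∑xᵢ = 31 over n = 11 weeks.
Gamma is conjugate to the Poisson likelihood: posterior is Gamma(shape = 9.5+31 = 40.5, rate = 4.6+11 = 15.6).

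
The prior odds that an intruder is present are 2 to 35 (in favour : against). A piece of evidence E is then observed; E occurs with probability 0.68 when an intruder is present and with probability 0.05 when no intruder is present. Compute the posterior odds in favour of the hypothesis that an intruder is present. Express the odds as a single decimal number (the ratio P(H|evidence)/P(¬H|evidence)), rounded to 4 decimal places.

Prior odds = 2/35 = 0.057143. In log-odds, ln(0.057143) = -2.8622.
Add log likelihood ratio: ln(13.600) = 2.6101.
Posterior log-odds = -0.25213, so posterior odds = exp(-0.25213) = 0.77714.

Posterior odds ≈ 0.7771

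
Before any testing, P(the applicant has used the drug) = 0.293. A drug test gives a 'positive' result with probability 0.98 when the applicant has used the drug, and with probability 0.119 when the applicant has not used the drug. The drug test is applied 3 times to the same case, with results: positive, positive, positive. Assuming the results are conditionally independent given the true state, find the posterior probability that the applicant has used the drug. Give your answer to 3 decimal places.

Posterior P(H) ≈ 0.996

Let H be the event that the applicant has used the drug; start with P(H) = 0.293. P('positive'|H) = 0.98, P('positive'|¬H) = 0.119.
Update on result 1 ('positive'): P(H) ← 0.98·0.2930 / (0.98·0.2930 + 0.119·0.7070) = 0.28714/0.37127 = 0.7734.
Update on result 2 ('positive'): P(H) ← 0.98·0.7734 / (0.98·0.7734 + 0.119·0.2266) = 0.75793/0.78489 = 0.9656.
Update on result 3 ('positive'): P(H) ← 0.98·0.9656 / (0.98·0.9656 + 0.119·0.0344) = 0.94633/0.95042 = 0.9957.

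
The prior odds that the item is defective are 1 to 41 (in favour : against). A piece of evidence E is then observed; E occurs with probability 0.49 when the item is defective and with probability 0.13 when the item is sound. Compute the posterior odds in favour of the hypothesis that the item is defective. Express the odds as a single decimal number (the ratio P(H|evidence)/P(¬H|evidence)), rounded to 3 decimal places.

Prior odds = 1/41 = 0.024390. In log-odds, ln(0.024390) = -3.7136.
Add log likelihood ratio: ln(3.7692) = 1.3269.
Posterior log-odds = -2.3867, so posterior odds = exp(-2.3867) = 0.091932.

Posterior odds ≈ 0.092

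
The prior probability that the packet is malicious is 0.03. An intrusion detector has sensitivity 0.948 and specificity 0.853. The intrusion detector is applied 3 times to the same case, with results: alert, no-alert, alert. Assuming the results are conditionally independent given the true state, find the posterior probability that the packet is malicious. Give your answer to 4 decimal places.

Let H be the event that the packet is malicious; start with P(H) = 0.03. P('alert'|H) = 0.948, P('alert'|¬H) = 0.147.
Update on result 1 ('alert'): P(H) ← 0.948·0.0300 / (0.948·0.0300 + 0.147·0.9700) = 0.028440/0.17103 = 0.1663.
Update on result 2 ('no-alert'): P(H) ← 0.052·0.1663 / (0.052·0.1663 + 0.853·0.8337) = 0.0086469/0.71980 = 0.0120.
Update on result 3 ('alert'): P(H) ← 0.948·0.0120 / (0.948·0.0120 + 0.147·0.9880) = 0.011388/0.15662 = 0.0727.

Posterior P(H) ≈ 0.0727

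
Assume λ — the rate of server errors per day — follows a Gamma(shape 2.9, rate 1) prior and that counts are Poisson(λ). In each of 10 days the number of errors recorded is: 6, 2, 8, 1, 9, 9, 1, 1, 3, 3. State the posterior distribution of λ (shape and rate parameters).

The Poisson likelihood adds the total count to the shape and the number of exposure periods to the rate. Here ∑xᵢ = 43 and n = 10, so shape 2.9→45.9 and rate 1→11.

Posterior: Gamma(shape=45.9, rate=11)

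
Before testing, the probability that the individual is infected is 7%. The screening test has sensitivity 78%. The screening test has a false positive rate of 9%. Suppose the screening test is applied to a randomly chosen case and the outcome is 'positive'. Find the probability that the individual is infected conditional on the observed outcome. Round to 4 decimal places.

Write H for 'the individual is infected'. Prior odds H:¬H = 0.07/0.93 = 0.075269. For the 'positive' outcome, the likelihood ratio is 0.78/0.09 = 8.6667.
Posterior odds = 0.075269 × 8.6667 = 0.65233, so P(H|E) = 0.65233/(1+0.65233) = 0.3948.

P(H | E) ≈ 0.3948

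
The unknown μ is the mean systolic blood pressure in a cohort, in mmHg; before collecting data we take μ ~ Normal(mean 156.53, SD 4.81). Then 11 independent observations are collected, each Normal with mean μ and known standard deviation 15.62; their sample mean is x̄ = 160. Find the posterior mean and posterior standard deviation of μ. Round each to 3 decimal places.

With known σ, the Normal prior is conjugate. Weight on the data is w = (n/σ²)/(n/σ² + 1/τ₀²) = 0.0450848/(0.0450848+0.0432225) = 0.51054.
Posterior mean = w·x̄ + (1−w)·μ₀ = 0.51054·160 + 0.48946·156.53 = 158.302. Posterior variance = 1/(0.0450848+0.0432225) = 11.3241, so SD = 3.365.

Posterior mean ≈ 158.302; posterior SD ≈ 3.365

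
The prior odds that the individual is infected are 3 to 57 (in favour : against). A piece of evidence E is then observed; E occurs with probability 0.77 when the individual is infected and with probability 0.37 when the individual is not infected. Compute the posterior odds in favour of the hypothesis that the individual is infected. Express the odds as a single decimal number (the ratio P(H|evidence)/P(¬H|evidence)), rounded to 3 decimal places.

Prior odds = 3/57 = 0.052632.
Likelihood ratio for E = 0.77/0.37 = 2.0811.
Posterior odds = prior odds × LR = 0.10953.

Posterior odds ≈ 0.110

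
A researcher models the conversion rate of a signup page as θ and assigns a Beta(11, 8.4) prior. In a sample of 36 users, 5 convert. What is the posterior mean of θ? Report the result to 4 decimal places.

Observing 5 successes and 31 failures updates Beta(11, 8.4) by adding the success and failure counts to the two shape parameters: α = 11+5 = 16, β = 8.4+31 = 39.4.
E[θ | data] = 16/(16+39.4) = 0.2888.

Posterior mean ≈ 0.2888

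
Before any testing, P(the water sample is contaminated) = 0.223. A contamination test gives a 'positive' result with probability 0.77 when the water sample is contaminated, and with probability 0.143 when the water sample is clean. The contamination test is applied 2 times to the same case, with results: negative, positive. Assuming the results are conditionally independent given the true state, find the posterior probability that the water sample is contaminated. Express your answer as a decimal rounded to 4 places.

With H the event that the water sample is contaminated, the joint likelihood of the observed sequence is P(data|H) = 0.23·0.77 = 0.17710 and P(data|¬H) = 0.857·0.143 = 0.12255.
Bayes: P(H|data) = 0.223·0.17710 / (0.223·0.17710 + 0.777·0.12255) = 0.039493/0.13472 = 0.2932.

Posterior P(H) ≈ 0.2932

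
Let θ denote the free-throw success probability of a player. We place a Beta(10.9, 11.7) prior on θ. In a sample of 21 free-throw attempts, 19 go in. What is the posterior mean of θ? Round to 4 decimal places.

Observing 19 successes and 2 failures updates Beta(10.9, 11.7) by adding the success and failure counts to the two shape parameters: α = 10.9+19 = 29.9, β = 11.7+2 = 13.7.
E[θ | data] = 29.9/(29.9+13.7) = 0.6858.

Posterior mean ≈ 0.6858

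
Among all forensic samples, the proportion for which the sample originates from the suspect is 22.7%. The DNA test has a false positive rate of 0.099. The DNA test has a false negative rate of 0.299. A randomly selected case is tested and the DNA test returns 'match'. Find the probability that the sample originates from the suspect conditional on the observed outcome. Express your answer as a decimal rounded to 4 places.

P(H | E) ≈ 0.6753

Write H for 'the sample originates from the suspect'. Prior odds H:¬H = 0.227/0.773 = 0.29366. For the 'match' outcome, the likelihood ratio is 0.701/0.099 = 7.0808.
Posterior odds = 0.29366 × 7.0808 = 2.0794, so P(H|E) = 2.0794/(1+2.0794) = 0.6753.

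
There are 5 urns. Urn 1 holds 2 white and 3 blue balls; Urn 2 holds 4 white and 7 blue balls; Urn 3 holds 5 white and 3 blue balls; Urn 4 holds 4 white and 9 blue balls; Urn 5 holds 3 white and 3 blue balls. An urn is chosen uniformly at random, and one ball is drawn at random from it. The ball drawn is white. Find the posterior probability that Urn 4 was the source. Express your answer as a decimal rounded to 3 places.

Tabulate prior·likelihood by source: [1] prior 0.2, lik 0.4, product 0.08000; [2] prior 0.2, lik 0.3636, product 0.07273; [3] prior 0.2, lik 0.625, product 0.1250; [4] prior 0.2, lik 0.3077, product 0.06154; [5] prior 0.2, lik 0.5, product 0.1000.
Normalizing constant = 0.43927; the posterior for Urn 4 is its product over the sum, 0.06154/0.43927 = 0.140.

Posterior probability ≈ 0.140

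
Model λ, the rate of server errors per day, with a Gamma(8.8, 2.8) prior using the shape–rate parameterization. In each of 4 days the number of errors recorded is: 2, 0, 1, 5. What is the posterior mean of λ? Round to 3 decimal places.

Posterior mean ≈ 2.471

Total count ∑xᵢ = 8 over n = 4 days.
Gamma is conjugate to the Poisson likelihood: posterior is Gamma(shape = 8.8+8 = 16.8, rate = 2.8+4 = 6.8).
E[λ | data] = 16.8/6.8 = 2.471.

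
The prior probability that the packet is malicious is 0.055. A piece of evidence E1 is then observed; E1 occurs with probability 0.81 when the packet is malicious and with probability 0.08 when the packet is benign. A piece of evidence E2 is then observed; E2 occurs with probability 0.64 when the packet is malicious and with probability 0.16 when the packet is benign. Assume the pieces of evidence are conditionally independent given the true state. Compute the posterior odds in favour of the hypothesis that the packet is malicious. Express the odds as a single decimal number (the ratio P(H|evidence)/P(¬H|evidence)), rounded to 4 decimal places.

Prior odds = 0.055/(1−0.055) = 0.058201.
Likelihood ratio for E1 = 0.81/0.08 = 10.125.
Likelihood ratio for E2 = 0.64/0.16 = 4.0000.
Posterior odds = prior odds × LR₁ × LR₂ = 2.3571.

Posterior odds ≈ 2.3571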